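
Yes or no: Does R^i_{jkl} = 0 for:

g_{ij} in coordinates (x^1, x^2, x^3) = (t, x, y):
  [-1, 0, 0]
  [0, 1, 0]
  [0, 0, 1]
All metric components are constant, so every Christoffel symbol vanishes and R^i_{jkl} = 0.
Yes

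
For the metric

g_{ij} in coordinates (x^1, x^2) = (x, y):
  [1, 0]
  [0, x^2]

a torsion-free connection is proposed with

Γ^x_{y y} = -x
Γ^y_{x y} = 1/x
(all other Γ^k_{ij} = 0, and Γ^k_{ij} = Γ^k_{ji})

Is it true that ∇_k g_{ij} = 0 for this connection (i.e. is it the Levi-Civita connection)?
Using ∇_k g_{ij} = ∂_k g_{ij} - Γ^m_{ki} g_{mj} - Γ^m_{kj} g_{im}:
e.g. ∇_x g_{yy} = (2*x) - (x) - (x) = 0
Every component ∇_k g_{ij} vanishes: the connection is metric compatible.
Yes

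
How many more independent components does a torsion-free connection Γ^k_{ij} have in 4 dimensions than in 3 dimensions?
Independent components in n dimensions: n × n(n+1)/2 = n^2(n+1)/2.
4D: 4 × 10 = 40
3D: 3 × 6 = 18
Difference = 40 - 18 = 22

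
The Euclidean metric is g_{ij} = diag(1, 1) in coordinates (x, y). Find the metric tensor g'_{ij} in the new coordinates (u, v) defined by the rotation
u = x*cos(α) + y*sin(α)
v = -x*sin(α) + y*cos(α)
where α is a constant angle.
Invert the transformation: x = u*cos(α) - v*sin(α), y = u*sin(α) + v*cos(α)
g'_{ij} = (∂x^k/∂x'^i)(∂x^l/∂x'^j) g_{kl}; with g_{kl} = δ_{kl} this is Σ_k (∂x^k/∂x'^i)(∂x^k/∂x'^j).
Jacobian: ∂x/∂u = cos(α), ∂x/∂v = -sin(α), ∂y/∂u = sin(α), ∂y/∂v = cos(α)
g'_{uu} = (cos(α))(cos(α)) + (sin(α))(sin(α)) = 1
g'_{uv} = (cos(α))(-sin(α)) + (sin(α))(cos(α)) = 0
g'_{vv} = (-sin(α))(-sin(α)) + (cos(α))(cos(α)) = 1
g'_{ij} = diag(1, 1)
The Euclidean metric is invariant under rotations.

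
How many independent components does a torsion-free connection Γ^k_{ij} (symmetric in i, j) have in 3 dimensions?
Γ^k_{ij} has n choices for the upper index and n(n+1)/2 independent symmetric lower index pairs.
Total = 3 × 3×4/2 = 3 × 6 = 18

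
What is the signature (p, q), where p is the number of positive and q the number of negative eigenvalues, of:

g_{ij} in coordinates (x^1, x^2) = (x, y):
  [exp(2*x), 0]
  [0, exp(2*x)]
The metric is diagonal, so its eigenvalues are the diagonal entries: exp(2*x), exp(2*x) (at a generic point, where coordinate-dependent entries are positive).
2 positive, 0 negative.
(2, 0) - Riemannian (positive definite)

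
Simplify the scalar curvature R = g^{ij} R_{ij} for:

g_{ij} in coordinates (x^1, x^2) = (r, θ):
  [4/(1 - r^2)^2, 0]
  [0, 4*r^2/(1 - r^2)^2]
Non-zero Christoffel symbols (Γ^k_{ij} = Γ^k_{ji}):
Γ^r_{r r} = 2*r/(1 - r^2)
Γ^r_{θ θ} = (r^3 + r)/(r^2 - 1)
Γ^θ_{r θ} = (-r^2 - 1)/(r^3 - r)
Ricci tensor (R_{ij} = R^k_{ikj}): R_{rr} = -4/(r^2 - 1)^2, R_{rθ} = 0, R_{θθ} = -4*r^2/(r^2 - 1)^2
Inverse metric: g^{rr} = (1 - r^2)^2/4, g^{θθ} = (1 - r^2)^2/(4*r^2)
R = g^{ij} R_{ij} = ((1 - r^2)^2/4)(-4/(r^2 - 1)^2) + ((1 - r^2)^2/(4*r^2))(-4*r^2/(r^2 - 1)^2) = -2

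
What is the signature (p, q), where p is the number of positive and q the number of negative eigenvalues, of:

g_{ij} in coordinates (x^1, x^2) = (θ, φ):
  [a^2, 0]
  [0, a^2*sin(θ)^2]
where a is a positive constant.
The metric is diagonal, so its eigenvalues are the diagonal entries: a^2, a^2*sin(θ)^2 (at a generic point, where coordinate-dependent entries are positive).
2 positive, 0 negative.
(2, 0) - Riemannian (positive definite)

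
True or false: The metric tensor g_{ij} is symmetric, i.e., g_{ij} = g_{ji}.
By definition the metric is a symmetric bilinear form, g_{ij} = g_{ji}.
True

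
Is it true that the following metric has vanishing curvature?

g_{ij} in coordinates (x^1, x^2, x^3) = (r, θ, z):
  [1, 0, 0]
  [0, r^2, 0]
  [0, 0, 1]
Non-zero Christoffel symbols:
Γ^r_{θ θ} = -r
Γ^θ_{r θ} = 1/r
Ricci tensor: R_{rr} = 0, R_{rθ} = 0, R_{rz} = 0, R_{θθ} = 0, R_{θz} = 0, R_{zz} = 0
All R_{ij} vanish; in 3 dimensions the Riemann tensor is fully determined by the Ricci tensor, so R^i_{jkl} = 0: the metric is flat (curvilinear coordinates on flat space).
Yes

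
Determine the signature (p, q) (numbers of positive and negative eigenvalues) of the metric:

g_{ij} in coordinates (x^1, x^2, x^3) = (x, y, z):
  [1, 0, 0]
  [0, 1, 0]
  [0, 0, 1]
The metric is diagonal, so its eigenvalues are the diagonal entries: 1, 1, 1 (at a generic point, where coordinate-dependent entries are positive).
3 positive, 0 negative.
(3, 0) - Riemannian (positive definite)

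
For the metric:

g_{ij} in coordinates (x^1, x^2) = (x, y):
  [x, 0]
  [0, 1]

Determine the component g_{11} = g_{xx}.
With x^1 = x, x^2 = y, g_{11} = g_{xx} is the row-1, column-1 entry of the matrix.
g_{11} = x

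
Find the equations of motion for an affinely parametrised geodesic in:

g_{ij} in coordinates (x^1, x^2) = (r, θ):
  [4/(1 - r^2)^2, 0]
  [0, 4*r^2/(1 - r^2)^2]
Geodesic equation: d^2x^k/dλ^2 + Γ^k_{ij} (dx^i/dλ)(dx^j/dλ) = 0.
Non-zero Christoffel symbols:
Γ^r_{r r} = 2*r/(1 - r^2)
Γ^r_{θ θ} = (r^3 + r)/(r^2 - 1)
Γ^θ_{r θ} = (-r^2 - 1)/(r^3 - r)
Substituting (the symmetric pair Γ^k_{ij}, Γ^k_{ji} combines into a factor 2):
d^2r/dλ^2 + (2*r/(1 - r^2)) (dr/dλ)^2 + ((r^3 + r)/(r^2 - 1)) (dθ/dλ)^2 = 0
d^2θ/dλ^2 + ((-2*r^2 - 2)/(r^3 - r)) (dr/dλ)(dθ/dλ) = 0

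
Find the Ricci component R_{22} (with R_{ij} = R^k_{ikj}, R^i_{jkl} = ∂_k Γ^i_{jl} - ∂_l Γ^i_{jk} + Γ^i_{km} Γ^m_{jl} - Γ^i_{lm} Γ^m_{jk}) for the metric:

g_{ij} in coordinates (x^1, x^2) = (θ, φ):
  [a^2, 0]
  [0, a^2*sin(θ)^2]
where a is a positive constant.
Non-zero Christoffel symbols (Γ^k_{ij} = Γ^k_{ji}):
Γ^θ_{φ φ} = -sin(2*θ)/2
Γ^φ_{θ φ} = 1/tan(θ)
R^θ_{φ θ φ} = ∂_θ Γ^θ_{φ φ} - ∂_φ Γ^θ_{φ θ} + Γ^θ_{θ m} Γ^m_{φ φ} - Γ^θ_{φ m} Γ^m_{φ θ}
  = (-cos(2*θ)) - (0) + (0) - (-cos(θ)^2) = sin(θ)^2
R^φ_{φ φ φ} = 0 (a repeated index in an antisymmetric pair)
R_{φφ} = R^θ_{φ θ φ} + R^φ_{φ φ φ} = (sin(θ)^2) + (0) = sin(θ)^2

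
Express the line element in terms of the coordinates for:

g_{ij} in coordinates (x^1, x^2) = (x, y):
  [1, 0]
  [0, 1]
ds^2 = g_{ij} dx^i dx^j; only the non-zero components contribute.
ds^2 = dx^2 + dy^2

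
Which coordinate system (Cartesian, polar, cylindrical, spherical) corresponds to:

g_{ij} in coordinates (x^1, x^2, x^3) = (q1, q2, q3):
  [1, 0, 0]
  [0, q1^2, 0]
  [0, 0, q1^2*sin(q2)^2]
The line element ds^2 = dq1^2 + q1^2 dq2^2 + q1^2 sin(q2)^2 dq3^2 is dr^2 + r^2 dθ^2 + r^2 sin(θ)^2 dφ^2 with q1 = r, q2 = θ, q3 = φ.
spherical coordinates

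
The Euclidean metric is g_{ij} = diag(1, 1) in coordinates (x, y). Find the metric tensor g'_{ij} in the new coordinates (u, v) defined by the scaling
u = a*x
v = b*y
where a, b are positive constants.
Invert the transformation: x = u/a, y = v/b
g'_{ij} = (∂x^k/∂x'^i)(∂x^l/∂x'^j) g_{kl}; with g_{kl} = δ_{kl} this is Σ_k (∂x^k/∂x'^i)(∂x^k/∂x'^j).
Jacobian: ∂x/∂u = 1/a, ∂x/∂v = 0, ∂y/∂u = 0, ∂y/∂v = 1/b
g'_{uu} = (1/a)(1/a) + (0)(0) = 1/a^2
g'_{uv} = (1/a)(0) + (0)(1/b) = 0
g'_{vv} = (0)(0) + (1/b)(1/b) = 1/b^2
g'_{ij} = diag(1/a^2, 1/b^2)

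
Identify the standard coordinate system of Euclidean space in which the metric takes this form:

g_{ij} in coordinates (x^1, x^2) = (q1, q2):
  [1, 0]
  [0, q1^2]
The line element ds^2 = dq1^2 + q1^2 dq2^2 is dr^2 + r^2 dθ^2 with q1 = r, q2 = θ.
polar coordinates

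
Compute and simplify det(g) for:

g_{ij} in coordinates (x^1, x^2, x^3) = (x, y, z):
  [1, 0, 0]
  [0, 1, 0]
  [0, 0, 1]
Diagonal metric: det(g) = g_{11}·g_{22}·g_{33}
= (1)·(1)·(1)
det(g) = 1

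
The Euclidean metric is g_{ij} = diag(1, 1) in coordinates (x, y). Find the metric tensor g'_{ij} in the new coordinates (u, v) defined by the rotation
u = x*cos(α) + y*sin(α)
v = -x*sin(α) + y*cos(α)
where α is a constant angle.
Invert the transformation: x = u*cos(α) - v*sin(α), y = u*sin(α) + v*cos(α)
g'_{ij} = (∂x^k/∂x'^i)(∂x^l/∂x'^j) g_{kl}; with g_{kl} = δ_{kl} this is Σ_k (∂x^k/∂x'^i)(∂x^k/∂x'^j).
Jacobian: ∂x/∂u = cos(α), ∂x/∂v = -sin(α), ∂y/∂u = sin(α), ∂y/∂v = cos(α)
g'_{uu} = (cos(α))(cos(α)) + (sin(α))(sin(α)) = 1
g'_{uv} = (cos(α))(-sin(α)) + (sin(α))(cos(α)) = 0
g'_{vv} = (-sin(α))(-sin(α)) + (cos(α))(cos(α)) = 1
g'_{ij} = diag(1, 1)
The Euclidean metric is invariant under rotations.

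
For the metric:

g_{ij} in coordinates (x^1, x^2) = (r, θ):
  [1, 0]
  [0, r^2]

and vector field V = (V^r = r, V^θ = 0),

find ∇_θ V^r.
Non-zero Christoffel symbols:
Γ^r_{θ θ} = -r
Γ^θ_{r θ} = 1/r
∇_θ V^r = ∂_θ V^r + Γ^r_{θ j} V^j
  = (0) + (0)(r) + (-r)(0)
  = 0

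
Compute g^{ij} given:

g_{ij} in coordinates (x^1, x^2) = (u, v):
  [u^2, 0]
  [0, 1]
The metric is diagonal, so g^{ij} is diagonal with entries 1/g_{ii}: diag(1/(u^2), 1).
g^{ij}:
  [1/u^2, 0]
  [0, 1]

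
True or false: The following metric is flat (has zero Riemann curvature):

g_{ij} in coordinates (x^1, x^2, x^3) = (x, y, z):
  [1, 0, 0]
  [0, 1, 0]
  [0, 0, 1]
All metric components are constant, so every Christoffel symbol vanishes and R^i_{jkl} = 0.
True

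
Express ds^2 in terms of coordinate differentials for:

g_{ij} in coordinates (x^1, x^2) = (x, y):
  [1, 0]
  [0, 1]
ds^2 = g_{ij} dx^i dx^j; only the non-zero components contribute.
ds^2 = dx^2 + dy^2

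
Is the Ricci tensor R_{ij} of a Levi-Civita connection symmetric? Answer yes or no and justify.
R_{ij} = R^k_{ikj}; the pair symmetry R_{kilj} = R_{ljki} gives R_{ij} = R_{ji}.
Yes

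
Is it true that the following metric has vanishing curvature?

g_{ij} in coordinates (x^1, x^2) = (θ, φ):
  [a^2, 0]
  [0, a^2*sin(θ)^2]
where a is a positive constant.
Non-zero Christoffel symbols:
Γ^θ_{φ φ} = -sin(2*θ)/2
Γ^φ_{θ φ} = 1/tan(θ)
Ricci tensor: R_{θθ} = 1, R_{θφ} = 0, R_{φφ} = sin(θ)^2
The Ricci tensor is non-zero, so the Riemann tensor is non-zero: not flat.
No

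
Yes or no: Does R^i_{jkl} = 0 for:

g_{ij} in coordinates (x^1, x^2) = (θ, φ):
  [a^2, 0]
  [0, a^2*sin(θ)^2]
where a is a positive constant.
Non-zero Christoffel symbols:
Γ^θ_{φ φ} = -sin(2*θ)/2
Γ^φ_{θ φ} = 1/tan(θ)
Ricci tensor: R_{θθ} = 1, R_{θφ} = 0, R_{φφ} = sin(θ)^2
The Ricci tensor is non-zero, so the Riemann tensor is non-zero: not flat.
No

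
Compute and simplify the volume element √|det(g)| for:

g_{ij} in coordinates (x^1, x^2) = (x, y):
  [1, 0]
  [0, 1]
det(g) = 1
√|det(g)| = 1
Volume element: dV = 1 dx dy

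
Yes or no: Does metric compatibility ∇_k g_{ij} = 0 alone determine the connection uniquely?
One also needs vanishing torsion; metric compatibility plus torsion-freeness singles out the Levi-Civita connection.
No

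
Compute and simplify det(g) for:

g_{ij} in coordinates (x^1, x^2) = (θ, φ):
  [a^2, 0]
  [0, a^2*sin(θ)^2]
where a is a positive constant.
For a 2×2 metric: det(g) = g_{11}·g_{22} - g_{12}·g_{21}
= (a^2)·(a^2*sin(θ)^2) - (0)·(0)
= a^4*sin(θ)^2 - 0
det(g) = a^4*sin(θ)^2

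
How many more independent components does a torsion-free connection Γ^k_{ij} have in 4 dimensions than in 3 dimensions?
Independent components in n dimensions: n × n(n+1)/2 = n^2(n+1)/2.
4D: 4 × 10 = 40
3D: 3 × 6 = 18
Difference = 40 - 18 = 22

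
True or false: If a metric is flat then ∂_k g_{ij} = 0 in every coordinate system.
Flatness means R^i_{jkl} = 0; the components can still vary, e.g. the flat plane in polar coordinates has g_{θθ} = r^2.
False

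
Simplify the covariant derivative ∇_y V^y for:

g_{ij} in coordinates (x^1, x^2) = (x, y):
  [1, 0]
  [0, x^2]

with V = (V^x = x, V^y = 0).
Non-zero Christoffel symbols:
Γ^x_{y y} = -x
Γ^y_{x y} = 1/x
∇_y V^y = ∂_y V^y + Γ^y_{y j} V^j
  = (0) + (1/x)(x) + (0)(0)
  = 1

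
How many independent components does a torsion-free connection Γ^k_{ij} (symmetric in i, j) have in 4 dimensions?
Γ^k_{ij} has n choices for the upper index and n(n+1)/2 independent symmetric lower index pairs.
Total = 4 × 4×5/2 = 4 × 10 = 40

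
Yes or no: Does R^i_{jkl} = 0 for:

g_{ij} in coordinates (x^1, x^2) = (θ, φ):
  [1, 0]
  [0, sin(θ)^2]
Non-zero Christoffel symbols:
Γ^θ_{φ φ} = -sin(2*θ)/2
Γ^φ_{θ φ} = 1/tan(θ)
Ricci tensor: R_{θθ} = 1, R_{θφ} = 0, R_{φφ} = sin(θ)^2
The Ricci tensor is non-zero, so the Riemann tensor is non-zero: not flat.
No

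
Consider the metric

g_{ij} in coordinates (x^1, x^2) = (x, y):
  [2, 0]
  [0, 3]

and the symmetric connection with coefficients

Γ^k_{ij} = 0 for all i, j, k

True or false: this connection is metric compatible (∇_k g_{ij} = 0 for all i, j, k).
Using ∇_k g_{ij} = ∂_k g_{ij} - Γ^m_{ki} g_{mj} - Γ^m_{kj} g_{im}:
e.g. ∇_y g_{xx} = (0) - (0) - (0) = 0
Every component ∇_k g_{ij} vanishes: the connection is metric compatible.
True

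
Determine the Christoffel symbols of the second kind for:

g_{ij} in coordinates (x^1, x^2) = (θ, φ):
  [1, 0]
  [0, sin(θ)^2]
Using Γ^k_{ij} = (1/2) g^{km} (∂_i g_{mj} + ∂_j g_{mi} - ∂_m g_{ij}); the metric is diagonal, so only the m = k term contributes.
Non-zero symbols (using the symmetry Γ^k_{ij} = Γ^k_{ji}):
Γ^θ_{φ φ} = (1/2) g^{θθ} (∂_φ g_{θφ} + ∂_φ g_{θφ} - ∂_θ g_{φφ}) = (1/2)(1)((0) + (0) - (sin(2*θ))) = -sin(2*θ)/2
Γ^φ_{θ φ} = (1/2) g^{φφ} (∂_θ g_{φφ} + ∂_φ g_{φθ} - ∂_φ g_{θφ}) = (1/2)(1/sin(θ)^2)((sin(2*θ)) + (0) - (0)) = 1/tan(θ)
All other Christoffel symbols are zero.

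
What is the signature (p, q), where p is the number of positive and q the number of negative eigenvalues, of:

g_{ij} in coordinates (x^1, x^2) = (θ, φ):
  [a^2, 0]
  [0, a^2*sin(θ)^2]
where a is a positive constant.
The metric is diagonal, so its eigenvalues are the diagonal entries: a^2, a^2*sin(θ)^2 (at a generic point, where coordinate-dependent entries are positive).
2 positive, 0 negative.
(2, 0) - Riemannian (positive definite)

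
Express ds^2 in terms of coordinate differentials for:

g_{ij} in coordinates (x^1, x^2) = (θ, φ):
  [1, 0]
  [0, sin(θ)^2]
ds^2 = g_{ij} dx^i dx^j; only the non-zero components contribute.
ds^2 = dθ^2 + sin(θ)^2 dφ^2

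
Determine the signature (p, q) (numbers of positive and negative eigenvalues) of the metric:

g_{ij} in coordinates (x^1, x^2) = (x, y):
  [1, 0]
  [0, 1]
The metric is diagonal, so its eigenvalues are the diagonal entries: 1, 1 (at a generic point, where coordinate-dependent entries are positive).
2 positive, 0 negative.
(2, 0) - Riemannian (positive definite)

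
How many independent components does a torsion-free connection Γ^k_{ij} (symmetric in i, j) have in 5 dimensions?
Γ^k_{ij} has n choices for the upper index and n(n+1)/2 independent symmetric lower index pairs.
Total = 5 × 5×6/2 = 5 × 15 = 75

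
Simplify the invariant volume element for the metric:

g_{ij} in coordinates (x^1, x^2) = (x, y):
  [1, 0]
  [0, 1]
det(g) = 1
√|det(g)| = 1
Volume element: dV = 1 dx dy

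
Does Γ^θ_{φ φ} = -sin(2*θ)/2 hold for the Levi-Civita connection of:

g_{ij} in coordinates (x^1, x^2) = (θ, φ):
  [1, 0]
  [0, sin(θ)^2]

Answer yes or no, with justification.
Γ^θ_{φ φ} = (1/2) g^{θθ} (∂_φ g_{θφ} + ∂_φ g_{θφ} - ∂_θ g_{φφ}) = (1/2)(1)((0) + (0) - (sin(2*θ))) = -sin(2*θ)/2
This equals the proposed value -sin(2*θ)/2.
Yes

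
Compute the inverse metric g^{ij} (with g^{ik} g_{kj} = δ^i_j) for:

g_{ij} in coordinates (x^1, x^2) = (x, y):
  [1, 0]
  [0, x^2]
The metric is diagonal, so g^{ij} is diagonal with entries 1/g_{ii}: diag(1, 1/(x^2)).
g^{ij}:
  [1, 0]
  [0, 1/x^2]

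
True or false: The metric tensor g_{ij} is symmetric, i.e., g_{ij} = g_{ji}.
By definition the metric is a symmetric bilinear form, g_{ij} = g_{ji}.
True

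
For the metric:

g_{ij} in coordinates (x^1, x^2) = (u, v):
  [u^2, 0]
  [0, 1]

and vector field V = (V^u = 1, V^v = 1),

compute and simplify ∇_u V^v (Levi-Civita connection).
Non-zero Christoffel symbols:
Γ^u_{u u} = 1/u
∇_u V^v = ∂_u V^v + Γ^v_{u j} V^j
  = (0) + (0)(1) + (0)(1)
  = 0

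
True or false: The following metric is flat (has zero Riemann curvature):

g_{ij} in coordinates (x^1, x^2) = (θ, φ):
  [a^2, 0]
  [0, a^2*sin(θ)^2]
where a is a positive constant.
Non-zero Christoffel symbols:
Γ^θ_{φ φ} = -sin(2*θ)/2
Γ^φ_{θ φ} = 1/tan(θ)
Ricci tensor: R_{θθ} = 1, R_{θφ} = 0, R_{φφ} = sin(θ)^2
The Ricci tensor is non-zero, so the Riemann tensor is non-zero: not flat.
False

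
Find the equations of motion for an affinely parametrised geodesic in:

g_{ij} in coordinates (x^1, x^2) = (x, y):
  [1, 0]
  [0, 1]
Geodesic equation: d^2x^k/dλ^2 + Γ^k_{ij} (dx^i/dλ)(dx^j/dλ) = 0.
All Christoffel symbols vanish, so the geodesics are straight lines:
d^2x/dλ^2 = 0
d^2y/dλ^2 = 0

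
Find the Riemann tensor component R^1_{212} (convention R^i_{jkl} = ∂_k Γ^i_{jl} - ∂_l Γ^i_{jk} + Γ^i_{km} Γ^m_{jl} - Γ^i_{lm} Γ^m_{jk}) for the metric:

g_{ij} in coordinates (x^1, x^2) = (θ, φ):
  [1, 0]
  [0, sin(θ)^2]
Non-zero Christoffel symbols (Γ^k_{ij} = Γ^k_{ji}):
Γ^θ_{φ φ} = -sin(2*θ)/2
Γ^φ_{θ φ} = 1/tan(θ)
R^θ_{φ θ φ} = ∂_θ Γ^θ_{φ φ} - ∂_φ Γ^θ_{φ θ} + Γ^θ_{θ m} Γ^m_{φ φ} - Γ^θ_{φ m} Γ^m_{φ θ}
  = (-cos(2*θ)) - (0) + (0) - (-cos(θ)^2) = sin(θ)^2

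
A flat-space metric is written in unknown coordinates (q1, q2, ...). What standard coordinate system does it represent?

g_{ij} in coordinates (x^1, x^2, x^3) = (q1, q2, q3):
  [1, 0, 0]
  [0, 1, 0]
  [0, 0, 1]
All components are constant and the metric is the identity, i.e. orthonormal rectilinear coordinates.
Cartesian (3D) coordinates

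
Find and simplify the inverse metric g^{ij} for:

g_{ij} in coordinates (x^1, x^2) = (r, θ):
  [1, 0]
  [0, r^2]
The metric is diagonal, so g^{ij} is diagonal with entries 1/g_{ii}: diag(1, 1/(r^2)).
g^{ij}:
  [1, 0]
  [0, 1/r^2]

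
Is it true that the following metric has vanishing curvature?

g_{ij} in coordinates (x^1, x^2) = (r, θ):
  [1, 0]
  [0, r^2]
Non-zero Christoffel symbols:
Γ^r_{θ θ} = -r
Γ^θ_{r θ} = 1/r
Ricci tensor: R_{rr} = 0, R_{rθ} = 0, R_{θθ} = 0
All R_{ij} vanish; in 2 dimensions the Riemann tensor is fully determined by the Ricci tensor, so R^i_{jkl} = 0: the metric is flat (curvilinear coordinates on flat space).
Yes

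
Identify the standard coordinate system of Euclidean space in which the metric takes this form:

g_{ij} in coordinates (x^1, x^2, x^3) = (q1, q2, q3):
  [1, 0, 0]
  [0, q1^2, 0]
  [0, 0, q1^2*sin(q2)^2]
The line element ds^2 = dq1^2 + q1^2 dq2^2 + q1^2 sin(q2)^2 dq3^2 is dr^2 + r^2 dθ^2 + r^2 sin(θ)^2 dφ^2 with q1 = r, q2 = θ, q3 = φ.
spherical coordinates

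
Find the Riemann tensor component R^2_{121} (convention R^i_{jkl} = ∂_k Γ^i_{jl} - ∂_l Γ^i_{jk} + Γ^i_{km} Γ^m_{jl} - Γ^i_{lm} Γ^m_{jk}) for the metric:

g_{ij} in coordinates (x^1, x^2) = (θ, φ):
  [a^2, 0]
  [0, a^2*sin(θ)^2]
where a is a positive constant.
Non-zero Christoffel symbols (Γ^k_{ij} = Γ^k_{ji}):
Γ^θ_{φ φ} = -sin(2*θ)/2
Γ^φ_{θ φ} = 1/tan(θ)
R^φ_{θ φ θ} = ∂_φ Γ^φ_{θ θ} - ∂_θ Γ^φ_{θ φ} + Γ^φ_{φ m} Γ^m_{θ θ} - Γ^φ_{θ m} Γ^m_{θ φ}
  = (0) - (-1/sin(θ)^2) + (0) - (1/tan(θ)^2) = 1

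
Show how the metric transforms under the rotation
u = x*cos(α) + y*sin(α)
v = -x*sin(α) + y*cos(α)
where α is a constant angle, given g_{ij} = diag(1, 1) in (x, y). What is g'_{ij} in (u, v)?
Invert the transformation: x = u*cos(α) - v*sin(α), y = u*sin(α) + v*cos(α)
g'_{ij} = (∂x^k/∂x'^i)(∂x^l/∂x'^j) g_{kl}; with g_{kl} = δ_{kl} this is Σ_k (∂x^k/∂x'^i)(∂x^k/∂x'^j).
Jacobian: ∂x/∂u = cos(α), ∂x/∂v = -sin(α), ∂y/∂u = sin(α), ∂y/∂v = cos(α)
g'_{uu} = (cos(α))(cos(α)) + (sin(α))(sin(α)) = 1
g'_{uv} = (cos(α))(-sin(α)) + (sin(α))(cos(α)) = 0
g'_{vv} = (-sin(α))(-sin(α)) + (cos(α))(cos(α)) = 1
g'_{ij} = diag(1, 1)
The Euclidean metric is invariant under rotations.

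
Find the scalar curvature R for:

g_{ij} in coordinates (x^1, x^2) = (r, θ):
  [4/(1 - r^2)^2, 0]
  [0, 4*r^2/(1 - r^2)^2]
Non-zero Christoffel symbols (Γ^k_{ij} = Γ^k_{ji}):
Γ^r_{r r} = 2*r/(1 - r^2)
Γ^r_{θ θ} = (r^3 + r)/(r^2 - 1)
Γ^θ_{r θ} = (-r^2 - 1)/(r^3 - r)
Ricci tensor (R_{ij} = R^k_{ikj}): R_{rr} = -4/(r^2 - 1)^2, R_{rθ} = 0, R_{θθ} = -4*r^2/(r^2 - 1)^2
Inverse metric: g^{rr} = (1 - r^2)^2/4, g^{θθ} = (1 - r^2)^2/(4*r^2)
R = g^{ij} R_{ij} = ((1 - r^2)^2/4)(-4/(r^2 - 1)^2) + ((1 - r^2)^2/(4*r^2))(-4*r^2/(r^2 - 1)^2) = -2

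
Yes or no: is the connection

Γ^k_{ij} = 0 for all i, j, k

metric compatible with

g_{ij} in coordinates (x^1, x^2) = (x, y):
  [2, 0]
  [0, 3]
Using ∇_k g_{ij} = ∂_k g_{ij} - Γ^m_{ki} g_{mj} - Γ^m_{kj} g_{im}:
e.g. ∇_x g_{yy} = (0) - (0) - (0) = 0
Every component ∇_k g_{ij} vanishes: the connection is metric compatible.
Yes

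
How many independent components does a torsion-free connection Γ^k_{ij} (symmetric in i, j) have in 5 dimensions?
Γ^k_{ij} has n choices for the upper index and n(n+1)/2 independent symmetric lower index pairs.
Total = 5 × 5×6/2 = 5 × 15 = 75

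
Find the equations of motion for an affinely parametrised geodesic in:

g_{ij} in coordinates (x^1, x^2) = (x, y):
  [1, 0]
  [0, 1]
Geodesic equation: d^2x^k/dλ^2 + Γ^k_{ij} (dx^i/dλ)(dx^j/dλ) = 0.
All Christoffel symbols vanish, so the geodesics are straight lines:
d^2x/dλ^2 = 0
d^2y/dλ^2 = 0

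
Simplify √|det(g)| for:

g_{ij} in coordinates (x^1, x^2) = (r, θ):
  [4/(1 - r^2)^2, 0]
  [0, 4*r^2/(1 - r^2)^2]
det(g) = 16*r^2/(1 - r^2)^4
√|det(g)| = 4*r/(r^2 - 1)^2
Volume element: dV = 4*r/(r^2 - 1)^2 dr dθ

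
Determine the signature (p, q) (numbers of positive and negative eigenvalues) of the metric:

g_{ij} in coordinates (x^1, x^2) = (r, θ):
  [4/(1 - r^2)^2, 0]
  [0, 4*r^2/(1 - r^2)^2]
The metric is diagonal, so its eigenvalues are the diagonal entries: 4/(1 - r^2)^2, 4*r^2/(1 - r^2)^2 (at a generic point, where coordinate-dependent entries are positive).
2 positive, 0 negative.
(2, 0) - Riemannian (positive definite)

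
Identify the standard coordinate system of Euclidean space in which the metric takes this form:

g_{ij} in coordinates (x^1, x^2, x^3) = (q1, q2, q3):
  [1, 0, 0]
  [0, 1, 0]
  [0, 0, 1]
All components are constant and the metric is the identity, i.e. orthonormal rectilinear coordinates.
Cartesian (3D) coordinates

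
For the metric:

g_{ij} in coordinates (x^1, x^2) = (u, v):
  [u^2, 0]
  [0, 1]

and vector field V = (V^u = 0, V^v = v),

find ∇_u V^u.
Non-zero Christoffel symbols:
Γ^u_{u u} = 1/u
∇_u V^u = ∂_u V^u + Γ^u_{u j} V^j
  = (0) + (1/u)(0) + (0)(v)
  = 0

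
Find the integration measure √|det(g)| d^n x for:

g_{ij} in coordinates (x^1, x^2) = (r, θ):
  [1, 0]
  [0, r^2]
det(g) = r^2
√|det(g)| = r
Volume element: dV = r dr dθ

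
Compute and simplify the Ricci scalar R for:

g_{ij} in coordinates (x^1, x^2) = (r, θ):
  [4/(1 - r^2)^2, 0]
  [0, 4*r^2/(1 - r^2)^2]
Non-zero Christoffel symbols (Γ^k_{ij} = Γ^k_{ji}):
Γ^r_{r r} = 2*r/(1 - r^2)
Γ^r_{θ θ} = (r^3 + r)/(r^2 - 1)
Γ^θ_{r θ} = (-r^2 - 1)/(r^3 - r)
Ricci tensor (R_{ij} = R^k_{ikj}): R_{rr} = -4/(r^2 - 1)^2, R_{rθ} = 0, R_{θθ} = -4*r^2/(r^2 - 1)^2
Inverse metric: g^{rr} = (1 - r^2)^2/4, g^{θθ} = (1 - r^2)^2/(4*r^2)
R = g^{ij} R_{ij} = ((1 - r^2)^2/4)(-4/(r^2 - 1)^2) + ((1 - r^2)^2/(4*r^2))(-4*r^2/(r^2 - 1)^2) = -2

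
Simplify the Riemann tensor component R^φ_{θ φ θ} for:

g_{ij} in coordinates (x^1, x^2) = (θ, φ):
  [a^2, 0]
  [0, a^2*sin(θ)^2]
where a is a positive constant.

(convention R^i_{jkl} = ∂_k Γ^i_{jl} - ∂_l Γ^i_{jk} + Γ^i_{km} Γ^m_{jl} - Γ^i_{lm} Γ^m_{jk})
Non-zero Christoffel symbols (Γ^k_{ij} = Γ^k_{ji}):
Γ^θ_{φ φ} = -sin(2*θ)/2
Γ^φ_{θ φ} = 1/tan(θ)
R^φ_{θ φ θ} = ∂_φ Γ^φ_{θ θ} - ∂_θ Γ^φ_{θ φ} + Γ^φ_{φ m} Γ^m_{θ θ} - Γ^φ_{θ m} Γ^m_{θ φ}
  = (0) - (-1/sin(θ)^2) + (0) - (1/tan(θ)^2) = 1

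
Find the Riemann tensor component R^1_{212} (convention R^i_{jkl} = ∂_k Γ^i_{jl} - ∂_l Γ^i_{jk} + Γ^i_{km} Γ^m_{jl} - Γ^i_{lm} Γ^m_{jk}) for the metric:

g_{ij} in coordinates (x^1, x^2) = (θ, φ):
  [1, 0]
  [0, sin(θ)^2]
Non-zero Christoffel symbols (Γ^k_{ij} = Γ^k_{ji}):
Γ^θ_{φ φ} = -sin(2*θ)/2
Γ^φ_{θ φ} = 1/tan(θ)
R^θ_{φ θ φ} = ∂_θ Γ^θ_{φ φ} - ∂_φ Γ^θ_{φ θ} + Γ^θ_{θ m} Γ^m_{φ φ} - Γ^θ_{φ m} Γ^m_{φ θ}
  = (-cos(2*θ)) - (0) + (0) - (-cos(θ)^2) = sin(θ)^2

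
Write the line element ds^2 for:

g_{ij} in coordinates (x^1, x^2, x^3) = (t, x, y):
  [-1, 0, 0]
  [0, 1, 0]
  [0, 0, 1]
ds^2 = g_{ij} dx^i dx^j; only the non-zero components contribute.
ds^2 = -dt^2 + dx^2 + dy^2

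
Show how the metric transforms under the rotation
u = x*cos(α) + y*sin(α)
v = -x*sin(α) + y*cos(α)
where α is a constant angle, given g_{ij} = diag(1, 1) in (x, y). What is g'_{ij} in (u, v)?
Invert the transformation: x = u*cos(α) - v*sin(α), y = u*sin(α) + v*cos(α)
g'_{ij} = (∂x^k/∂x'^i)(∂x^l/∂x'^j) g_{kl}; with g_{kl} = δ_{kl} this is Σ_k (∂x^k/∂x'^i)(∂x^k/∂x'^j).
Jacobian: ∂x/∂u = cos(α), ∂x/∂v = -sin(α), ∂y/∂u = sin(α), ∂y/∂v = cos(α)
g'_{uu} = (cos(α))(cos(α)) + (sin(α))(sin(α)) = 1
g'_{uv} = (cos(α))(-sin(α)) + (sin(α))(cos(α)) = 0
g'_{vv} = (-sin(α))(-sin(α)) + (cos(α))(cos(α)) = 1
g'_{ij} = diag(1, 1)
The Euclidean metric is invariant under rotations.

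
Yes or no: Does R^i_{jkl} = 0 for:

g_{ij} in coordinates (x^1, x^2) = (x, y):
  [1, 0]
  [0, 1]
All metric components are constant, so every Christoffel symbol vanishes and R^i_{jkl} = 0.
Yes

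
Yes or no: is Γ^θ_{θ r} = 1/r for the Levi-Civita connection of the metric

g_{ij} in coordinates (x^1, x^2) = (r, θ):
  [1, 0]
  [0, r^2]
Γ^θ_{θ r} = (1/2) g^{θθ} (∂_θ g_{θr} + ∂_r g_{θθ} - ∂_θ g_{θr}) = (1/2)(1/r^2)((0) + (2*r) - (0)) = 1/r
This equals the proposed value 1/r.
Yes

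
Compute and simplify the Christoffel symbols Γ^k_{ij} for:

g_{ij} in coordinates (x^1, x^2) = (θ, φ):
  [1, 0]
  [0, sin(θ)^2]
Using Γ^k_{ij} = (1/2) g^{km} (∂_i g_{mj} + ∂_j g_{mi} - ∂_m g_{ij}); the metric is diagonal, so only the m = k term contributes.
Non-zero symbols (using the symmetry Γ^k_{ij} = Γ^k_{ji}):
Γ^θ_{φ φ} = (1/2) g^{θθ} (∂_φ g_{θφ} + ∂_φ g_{θφ} - ∂_θ g_{φφ}) = (1/2)(1)((0) + (0) - (sin(2*θ))) = -sin(2*θ)/2
Γ^φ_{θ φ} = (1/2) g^{φφ} (∂_θ g_{φφ} + ∂_φ g_{φθ} - ∂_φ g_{θφ}) = (1/2)(1/sin(θ)^2)((sin(2*θ)) + (0) - (0)) = 1/tan(θ)
All other Christoffel symbols are zero.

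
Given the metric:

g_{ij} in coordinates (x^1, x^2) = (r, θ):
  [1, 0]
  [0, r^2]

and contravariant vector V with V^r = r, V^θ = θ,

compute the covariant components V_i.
V_i = g_{ij} V^j:
V_r = (1)(r) + (0)(θ) = r
V_θ = (0)(r) + (r^2)(θ) = r^2*θ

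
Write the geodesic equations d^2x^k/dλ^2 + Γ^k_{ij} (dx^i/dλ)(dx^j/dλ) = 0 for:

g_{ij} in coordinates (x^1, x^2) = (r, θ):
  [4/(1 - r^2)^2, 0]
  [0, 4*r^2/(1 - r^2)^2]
Geodesic equation: d^2x^k/dλ^2 + Γ^k_{ij} (dx^i/dλ)(dx^j/dλ) = 0.
Non-zero Christoffel symbols:
Γ^r_{r r} = 2*r/(1 - r^2)
Γ^r_{θ θ} = (r^3 + r)/(r^2 - 1)
Γ^θ_{r θ} = (-r^2 - 1)/(r^3 - r)
Substituting (the symmetric pair Γ^k_{ij}, Γ^k_{ji} combines into a factor 2):
d^2r/dλ^2 + (2*r/(1 - r^2)) (dr/dλ)^2 + ((r^3 + r)/(r^2 - 1)) (dθ/dλ)^2 = 0
d^2θ/dλ^2 + ((-2*r^2 - 2)/(r^3 - r)) (dr/dλ)(dθ/dλ) = 0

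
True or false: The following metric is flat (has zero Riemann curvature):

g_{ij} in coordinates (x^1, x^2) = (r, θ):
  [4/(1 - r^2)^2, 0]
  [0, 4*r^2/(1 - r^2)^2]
Non-zero Christoffel symbols:
Γ^r_{r r} = 2*r/(1 - r^2)
Γ^r_{θ θ} = (r^3 + r)/(r^2 - 1)
Γ^θ_{r θ} = (-r^2 - 1)/(r^3 - r)
Ricci tensor: R_{rr} = -4/(r^2 - 1)^2, R_{rθ} = 0, R_{θθ} = -4*r^2/(r^2 - 1)^2
The Ricci tensor is non-zero, so the Riemann tensor is non-zero: not flat.
False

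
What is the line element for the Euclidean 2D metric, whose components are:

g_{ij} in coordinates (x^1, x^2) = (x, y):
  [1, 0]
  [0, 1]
ds^2 = g_{ij} dx^i dx^j; only the non-zero components contribute.
ds^2 = dx^2 + dy^2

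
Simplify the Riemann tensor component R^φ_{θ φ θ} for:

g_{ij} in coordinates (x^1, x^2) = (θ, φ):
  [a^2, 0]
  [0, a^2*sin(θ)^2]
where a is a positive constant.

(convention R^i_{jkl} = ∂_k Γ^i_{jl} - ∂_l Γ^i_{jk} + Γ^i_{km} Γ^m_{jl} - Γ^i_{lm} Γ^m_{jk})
Non-zero Christoffel symbols (Γ^k_{ij} = Γ^k_{ji}):
Γ^θ_{φ φ} = -sin(2*θ)/2
Γ^φ_{θ φ} = 1/tan(θ)
R^φ_{θ φ θ} = ∂_φ Γ^φ_{θ θ} - ∂_θ Γ^φ_{θ φ} + Γ^φ_{φ m} Γ^m_{θ θ} - Γ^φ_{θ m} Γ^m_{θ φ}
  = (0) - (-1/sin(θ)^2) + (0) - (1/tan(θ)^2) = 1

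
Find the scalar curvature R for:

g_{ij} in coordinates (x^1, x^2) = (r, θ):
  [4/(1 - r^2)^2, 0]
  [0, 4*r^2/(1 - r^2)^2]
Non-zero Christoffel symbols (Γ^k_{ij} = Γ^k_{ji}):
Γ^r_{r r} = 2*r/(1 - r^2)
Γ^r_{θ θ} = (r^3 + r)/(r^2 - 1)
Γ^θ_{r θ} = (-r^2 - 1)/(r^3 - r)
Ricci tensor (R_{ij} = R^k_{ikj}): R_{rr} = -4/(r^2 - 1)^2, R_{rθ} = 0, R_{θθ} = -4*r^2/(r^2 - 1)^2
Inverse metric: g^{rr} = (1 - r^2)^2/4, g^{θθ} = (1 - r^2)^2/(4*r^2)
R = g^{ij} R_{ij} = ((1 - r^2)^2/4)(-4/(r^2 - 1)^2) + ((1 - r^2)^2/(4*r^2))(-4*r^2/(r^2 - 1)^2) = -2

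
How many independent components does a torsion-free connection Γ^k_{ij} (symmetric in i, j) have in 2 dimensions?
Γ^k_{ij} has n choices for the upper index and n(n+1)/2 independent symmetric lower index pairs.
Total = 2 × 2×3/2 = 2 × 3 = 6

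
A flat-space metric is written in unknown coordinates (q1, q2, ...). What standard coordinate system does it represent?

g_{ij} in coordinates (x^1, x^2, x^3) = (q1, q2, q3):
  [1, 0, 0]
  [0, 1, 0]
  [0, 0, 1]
All components are constant and the metric is the identity, i.e. orthonormal rectilinear coordinates.
Cartesian (3D) coordinates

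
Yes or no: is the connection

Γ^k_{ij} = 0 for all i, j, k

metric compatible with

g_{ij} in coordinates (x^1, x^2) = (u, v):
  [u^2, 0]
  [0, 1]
Using ∇_k g_{ij} = ∂_k g_{ij} - Γ^m_{ki} g_{mj} - Γ^m_{kj} g_{im}:
∇_u g_{uu} = (2*u) - (0) - (0) = 2*u ≠ 0
So the connection is not metric compatible (it is not the Levi-Civita connection).
No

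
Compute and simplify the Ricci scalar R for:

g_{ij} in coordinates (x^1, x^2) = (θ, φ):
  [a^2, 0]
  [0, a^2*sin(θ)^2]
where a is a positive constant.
Non-zero Christoffel symbols (Γ^k_{ij} = Γ^k_{ji}):
Γ^θ_{φ φ} = -sin(2*θ)/2
Γ^φ_{θ φ} = 1/tan(θ)
Ricci tensor (R_{ij} = R^k_{ikj}): R_{θθ} = 1, R_{θφ} = 0, R_{φφ} = sin(θ)^2
Inverse metric: g^{θθ} = 1/a^2, g^{φφ} = 1/(a^2*sin(θ)^2)
R = g^{ij} R_{ij} = (1/a^2)(1) + (1/(a^2*sin(θ)^2))(sin(θ)^2) = 2/a^2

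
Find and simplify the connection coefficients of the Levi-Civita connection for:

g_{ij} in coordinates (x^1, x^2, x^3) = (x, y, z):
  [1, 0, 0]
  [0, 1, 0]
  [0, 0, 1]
Using Γ^k_{ij} = (1/2) g^{km} (∂_i g_{mj} + ∂_j g_{mi} - ∂_m g_{ij}); the metric is diagonal, so only the m = k term contributes.
Every metric component is constant, so all ∂_m g_{ij} = 0 and every Christoffel symbol vanishes.
All Christoffel symbols are zero.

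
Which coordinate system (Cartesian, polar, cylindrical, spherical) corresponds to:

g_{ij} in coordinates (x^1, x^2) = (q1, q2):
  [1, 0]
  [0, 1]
All components are constant and the metric is the identity, i.e. orthonormal rectilinear coordinates.
Cartesian (2D) coordinates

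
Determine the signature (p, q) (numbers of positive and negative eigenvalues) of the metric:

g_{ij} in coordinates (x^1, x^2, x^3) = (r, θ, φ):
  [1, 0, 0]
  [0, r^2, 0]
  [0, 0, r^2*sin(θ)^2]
The metric is diagonal, so its eigenvalues are the diagonal entries: 1, r^2, r^2*sin(θ)^2 (at a generic point, where coordinate-dependent entries are positive).
3 positive, 0 negative.
(3, 0) - Riemannian (positive definite)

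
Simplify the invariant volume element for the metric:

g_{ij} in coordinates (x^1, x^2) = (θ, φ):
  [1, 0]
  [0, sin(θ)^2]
det(g) = sin(θ)^2
√|det(g)| = sin(θ) (taking 0 < θ < π so that |sin(θ)| = sin(θ))
Volume element: dV = sin(θ) dθ dφ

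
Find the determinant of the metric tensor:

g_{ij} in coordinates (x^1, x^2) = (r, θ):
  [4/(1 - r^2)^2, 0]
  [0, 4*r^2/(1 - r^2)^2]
For a 2×2 metric: det(g) = g_{11}·g_{22} - g_{12}·g_{21}
= (4/(1 - r^2)^2)·(4*r^2/(1 - r^2)^2) - (0)·(0)
= 16*r^2/(1 - r^2)^4 - 0
det(g) = 16*r^2/(1 - r^2)^4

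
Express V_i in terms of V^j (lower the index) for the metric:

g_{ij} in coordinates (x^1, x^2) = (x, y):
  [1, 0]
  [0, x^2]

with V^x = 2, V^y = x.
V_i = g_{ij} V^j:
V_x = (1)(2) + (0)(x) = 2
V_y = (0)(2) + (x^2)(x) = x^3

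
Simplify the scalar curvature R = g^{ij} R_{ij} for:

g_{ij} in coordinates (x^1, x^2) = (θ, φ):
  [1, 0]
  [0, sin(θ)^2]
Non-zero Christoffel symbols (Γ^k_{ij} = Γ^k_{ji}):
Γ^θ_{φ φ} = -sin(2*θ)/2
Γ^φ_{θ φ} = 1/tan(θ)
Ricci tensor (R_{ij} = R^k_{ikj}): R_{θθ} = 1, R_{θφ} = 0, R_{φφ} = sin(θ)^2
Inverse metric: g^{θθ} = 1, g^{φφ} = 1/sin(θ)^2
R = g^{ij} R_{ij} = (1)(1) + (1/sin(θ)^2)(sin(θ)^2) = 2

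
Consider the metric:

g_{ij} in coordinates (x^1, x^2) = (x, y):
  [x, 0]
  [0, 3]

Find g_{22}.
With x^1 = x, x^2 = y, g_{22} = g_{yy} is the row-2, column-2 entry of the matrix.
g_{22} = 3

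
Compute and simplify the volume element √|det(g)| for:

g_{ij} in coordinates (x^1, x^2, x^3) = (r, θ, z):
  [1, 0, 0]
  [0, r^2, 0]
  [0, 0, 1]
det(g) = r^2
√|det(g)| = r
Volume element: dV = r dr dθ dz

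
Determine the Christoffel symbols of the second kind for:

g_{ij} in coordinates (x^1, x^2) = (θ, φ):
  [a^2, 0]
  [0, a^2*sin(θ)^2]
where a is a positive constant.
Using Γ^k_{ij} = (1/2) g^{km} (∂_i g_{mj} + ∂_j g_{mi} - ∂_m g_{ij}); the metric is diagonal, so only the m = k term contributes.
Non-zero symbols (using the symmetry Γ^k_{ij} = Γ^k_{ji}):
Γ^θ_{φ φ} = (1/2) g^{θθ} (∂_φ g_{θφ} + ∂_φ g_{θφ} - ∂_θ g_{φφ}) = (1/2)(1/a^2)((0) + (0) - (a^2*sin(2*θ))) = -sin(2*θ)/2
Γ^φ_{θ φ} = (1/2) g^{φφ} (∂_θ g_{φφ} + ∂_φ g_{φθ} - ∂_φ g_{θφ}) = (1/2)(1/(a^2*sin(θ)^2))((a^2*sin(2*θ)) + (0) - (0)) = 1/tan(θ)
All other Christoffel symbols are zero.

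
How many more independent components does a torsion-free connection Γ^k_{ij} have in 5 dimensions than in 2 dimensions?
Independent components in n dimensions: n × n(n+1)/2 = n^2(n+1)/2.
5D: 5 × 15 = 75
2D: 2 × 3 = 6
Difference = 75 - 6 = 69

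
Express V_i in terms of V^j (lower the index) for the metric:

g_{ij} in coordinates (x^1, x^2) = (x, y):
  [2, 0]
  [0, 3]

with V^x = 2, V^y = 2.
V_i = g_{ij} V^j:
V_x = (2)(2) + (0)(2) = 4
V_y = (0)(2) + (3)(2) = 6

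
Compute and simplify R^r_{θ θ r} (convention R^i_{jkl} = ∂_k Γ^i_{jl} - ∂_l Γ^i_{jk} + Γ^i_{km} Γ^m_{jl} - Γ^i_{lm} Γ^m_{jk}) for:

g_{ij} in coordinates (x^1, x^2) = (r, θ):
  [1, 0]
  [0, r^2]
Non-zero Christoffel symbols (Γ^k_{ij} = Γ^k_{ji}):
Γ^r_{θ θ} = -r
Γ^θ_{r θ} = 1/r
R^r_{θ θ r} = ∂_θ Γ^r_{θ r} - ∂_r Γ^r_{θ θ} + Γ^r_{θ m} Γ^m_{θ r} - Γ^r_{r m} Γ^m_{θ θ}
  = (0) - (-1) + (-1) - (0) = 0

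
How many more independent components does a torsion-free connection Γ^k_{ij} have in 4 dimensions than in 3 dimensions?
Independent components in n dimensions: n × n(n+1)/2 = n^2(n+1)/2.
4D: 4 × 10 = 40
3D: 3 × 6 = 18
Difference = 40 - 18 = 22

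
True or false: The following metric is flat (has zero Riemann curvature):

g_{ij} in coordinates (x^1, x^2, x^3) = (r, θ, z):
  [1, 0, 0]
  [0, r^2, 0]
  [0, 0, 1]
Non-zero Christoffel symbols:
Γ^r_{θ θ} = -r
Γ^θ_{r θ} = 1/r
Ricci tensor: R_{rr} = 0, R_{rθ} = 0, R_{rz} = 0, R_{θθ} = 0, R_{θz} = 0, R_{zz} = 0
All R_{ij} vanish; in 3 dimensions the Riemann tensor is fully determined by the Ricci tensor, so R^i_{jkl} = 0: the metric is flat (curvilinear coordinates on flat space).
True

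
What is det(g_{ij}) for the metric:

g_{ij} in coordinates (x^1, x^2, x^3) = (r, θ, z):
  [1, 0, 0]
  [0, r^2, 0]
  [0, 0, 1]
Diagonal metric: det(g) = g_{11}·g_{22}·g_{33}
= (1)·(r^2)·(1)
det(g) = r^2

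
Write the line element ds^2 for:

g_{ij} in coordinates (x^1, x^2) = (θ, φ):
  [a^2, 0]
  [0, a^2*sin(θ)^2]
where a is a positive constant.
ds^2 = g_{ij} dx^i dx^j; only the non-zero components contribute.
ds^2 = a^2 dθ^2 + a^2*sin(θ)^2 dφ^2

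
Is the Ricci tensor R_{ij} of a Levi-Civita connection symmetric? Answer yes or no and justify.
R_{ij} = R^k_{ikj}; the pair symmetry R_{kilj} = R_{ljki} gives R_{ij} = R_{ji}.
Yes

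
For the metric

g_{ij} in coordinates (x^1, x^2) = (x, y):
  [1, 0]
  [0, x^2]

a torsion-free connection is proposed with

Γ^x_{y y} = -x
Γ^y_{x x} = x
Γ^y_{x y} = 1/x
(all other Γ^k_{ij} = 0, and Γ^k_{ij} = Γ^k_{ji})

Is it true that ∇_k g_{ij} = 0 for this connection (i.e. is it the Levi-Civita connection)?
Using ∇_k g_{ij} = ∂_k g_{ij} - Γ^m_{ki} g_{mj} - Γ^m_{kj} g_{im}:
∇_x g_{xy} = (0) - (x^3) - (0) = -x^3 ≠ 0
So the connection is not metric compatible (it is not the Levi-Civita connection).
No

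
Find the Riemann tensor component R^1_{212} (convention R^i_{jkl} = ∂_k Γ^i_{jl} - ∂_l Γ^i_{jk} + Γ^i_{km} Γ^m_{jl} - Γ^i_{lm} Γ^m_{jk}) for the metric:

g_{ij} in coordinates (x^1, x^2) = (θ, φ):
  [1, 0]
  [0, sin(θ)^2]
Non-zero Christoffel symbols (Γ^k_{ij} = Γ^k_{ji}):
Γ^θ_{φ φ} = -sin(2*θ)/2
Γ^φ_{θ φ} = 1/tan(θ)
R^θ_{φ θ φ} = ∂_θ Γ^θ_{φ φ} - ∂_φ Γ^θ_{φ θ} + Γ^θ_{θ m} Γ^m_{φ φ} - Γ^θ_{φ m} Γ^m_{φ θ}
  = (-cos(2*θ)) - (0) + (0) - (-cos(θ)^2) = sin(θ)^2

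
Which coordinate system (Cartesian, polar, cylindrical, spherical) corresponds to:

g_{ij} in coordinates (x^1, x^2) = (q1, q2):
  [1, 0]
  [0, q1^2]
The line element ds^2 = dq1^2 + q1^2 dq2^2 is dr^2 + r^2 dθ^2 with q1 = r, q2 = θ.
polar coordinates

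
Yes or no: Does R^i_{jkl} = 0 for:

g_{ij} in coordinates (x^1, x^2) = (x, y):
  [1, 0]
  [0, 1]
All metric components are constant, so every Christoffel symbol vanishes and R^i_{jkl} = 0.
Yes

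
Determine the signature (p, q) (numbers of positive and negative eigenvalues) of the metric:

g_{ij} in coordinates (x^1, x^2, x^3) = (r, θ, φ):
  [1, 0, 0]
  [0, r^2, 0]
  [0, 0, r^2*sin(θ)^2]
The metric is diagonal, so its eigenvalues are the diagonal entries: 1, r^2, r^2*sin(θ)^2 (at a generic point, where coordinate-dependent entries are positive).
3 positive, 0 negative.
(3, 0) - Riemannian (positive definite)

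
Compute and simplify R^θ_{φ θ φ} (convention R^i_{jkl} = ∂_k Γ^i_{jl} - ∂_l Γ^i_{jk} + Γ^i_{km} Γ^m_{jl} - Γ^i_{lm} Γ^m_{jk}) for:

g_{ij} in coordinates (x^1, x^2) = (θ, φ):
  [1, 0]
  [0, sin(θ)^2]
Non-zero Christoffel symbols (Γ^k_{ij} = Γ^k_{ji}):
Γ^θ_{φ φ} = -sin(2*θ)/2
Γ^φ_{θ φ} = 1/tan(θ)
R^θ_{φ θ φ} = ∂_θ Γ^θ_{φ φ} - ∂_φ Γ^θ_{φ θ} + Γ^θ_{θ m} Γ^m_{φ φ} - Γ^θ_{φ m} Γ^m_{φ θ}
  = (-cos(2*θ)) - (0) + (0) - (-cos(θ)^2) = sin(θ)^2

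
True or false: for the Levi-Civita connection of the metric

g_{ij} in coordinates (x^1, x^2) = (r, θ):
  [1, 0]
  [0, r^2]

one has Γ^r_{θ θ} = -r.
Γ^r_{θ θ} = (1/2) g^{rr} (∂_θ g_{rθ} + ∂_θ g_{rθ} - ∂_r g_{θθ}) = (1/2)(1)((0) + (0) - (2*r)) = -r
This equals the proposed value -r.
True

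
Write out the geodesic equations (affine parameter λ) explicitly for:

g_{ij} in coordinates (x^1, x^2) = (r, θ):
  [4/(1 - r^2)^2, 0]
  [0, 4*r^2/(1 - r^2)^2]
Geodesic equation: d^2x^k/dλ^2 + Γ^k_{ij} (dx^i/dλ)(dx^j/dλ) = 0.
Non-zero Christoffel symbols:
Γ^r_{r r} = 2*r/(1 - r^2)
Γ^r_{θ θ} = (r^3 + r)/(r^2 - 1)
Γ^θ_{r θ} = (-r^2 - 1)/(r^3 - r)
Substituting (the symmetric pair Γ^k_{ij}, Γ^k_{ji} combines into a factor 2):
d^2r/dλ^2 + (2*r/(1 - r^2)) (dr/dλ)^2 + ((r^3 + r)/(r^2 - 1)) (dθ/dλ)^2 = 0
d^2θ/dλ^2 + ((-2*r^2 - 2)/(r^3 - r)) (dr/dλ)(dθ/dλ) = 0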